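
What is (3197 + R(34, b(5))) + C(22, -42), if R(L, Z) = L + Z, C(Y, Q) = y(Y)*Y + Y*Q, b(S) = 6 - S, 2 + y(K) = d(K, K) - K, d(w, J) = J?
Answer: 2264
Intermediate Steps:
y(K) = -2 (y(K) = -2 + (K - K) = -2 + 0 = -2)
C(Y, Q) = -2*Y + Q*Y (C(Y, Q) = -2*Y + Y*Q = -2*Y + Q*Y)
(3197 + R(34, b(5))) + C(22, -42) = (3197 + (34 + (6 - 1*5))) + 22*(-2 - 42) = (3197 + (34 + (6 - 5))) + 22*(-44) = (3197 + (34 + 1)) - 968 = (3197 + 35) - 968 = 3232 - 968 = 2264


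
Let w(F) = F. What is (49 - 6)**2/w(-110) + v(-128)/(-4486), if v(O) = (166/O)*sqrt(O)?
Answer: -1849/110 + 83*I*sqrt(2)/35888 ≈ -16.809 + 0.0032707*I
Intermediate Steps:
v(O) = 166/sqrt(O)
(49 - 6)**2/w(-110) + v(-128)/(-4486) = (49 - 6)**2/(-110) + (166/sqrt(-128))/(-4486) = 43**2*(-1/110) + (166*(-I*sqrt(2)/16))*(-1/4486) = 1849*(-1/110) - 83*I*sqrt(2)/8*(-1/4486) = -1849/110 + 83*I*sqrt(2)/35888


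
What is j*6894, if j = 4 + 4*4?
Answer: 137880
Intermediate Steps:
j = 20 (j = 4 + 16 = 20)
j*6894 = 20*6894 = 137880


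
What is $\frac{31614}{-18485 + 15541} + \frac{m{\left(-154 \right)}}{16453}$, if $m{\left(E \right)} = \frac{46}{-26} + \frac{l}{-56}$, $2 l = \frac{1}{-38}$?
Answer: $- \frac{449669977509}{41874332864} \approx -10.739$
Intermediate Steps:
$l = - \frac{1}{76}$ ($l = \frac{1}{2 \left(-38\right)} = \frac{1}{2} \left(- \frac{1}{38}\right) = - \frac{1}{76} \approx -0.013158$)
$m{\left(E \right)} = - \frac{97875}{55328}$ ($m{\left(E \right)} = \frac{46}{-26} - \frac{1}{76 \left(-56\right)} = 46 \left(- \frac{1}{26}\right) - - \frac{1}{4256} = - \frac{23}{13} + \frac{1}{4256} = - \frac{97875}{55328}$)
$\frac{31614}{-18485 + 15541} + \frac{m{\left(-154 \right)}}{16453} = \frac{31614}{-18485 + 15541} - \frac{97875}{55328 \cdot 16453} = \frac{31614}{-2944} - \frac{97875}{910311584} = 31614 \left(- \frac{1}{2944}\right) - \frac{97875}{910311584} = - \frac{15807}{1472} - \frac{97875}{910311584} = - \frac{449669977509}{41874332864}$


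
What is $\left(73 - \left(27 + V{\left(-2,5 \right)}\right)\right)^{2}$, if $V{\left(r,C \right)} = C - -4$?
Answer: $1369$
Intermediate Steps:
$V{\left(r,C \right)} = 4 + C$ ($V{\left(r,C \right)} = C + 4 = 4 + C$)
$\left(73 - \left(27 + V{\left(-2,5 \right)}\right)\right)^{2} = \left(73 - 36\right)^{2} = 37^{2} = 1369$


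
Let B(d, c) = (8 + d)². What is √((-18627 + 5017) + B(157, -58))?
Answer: √13615 ≈ 116.68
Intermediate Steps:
√((-18627 + 5017) + B(157, -58)) = √((-18627 + 5017) + (8 + 157)²) = √(-13610 + 165²) = √(-13610 + 27225) = √13615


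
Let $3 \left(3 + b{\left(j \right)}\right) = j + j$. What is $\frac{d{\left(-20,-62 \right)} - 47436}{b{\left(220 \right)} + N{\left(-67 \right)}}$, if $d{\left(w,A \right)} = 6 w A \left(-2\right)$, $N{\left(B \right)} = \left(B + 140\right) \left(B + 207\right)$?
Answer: $- \frac{186948}{31091} \approx -6.0129$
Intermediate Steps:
$b{\left(j \right)} = -3 + \frac{2 j}{3}$ ($b{\left(j \right)} = -3 + \frac{j + j}{3} = -3 + \frac{2 j}{3}$)
$N{\left(B \right)} = \left(140 + B\right) \left(207 + B\right)$
$d{\left(w,A \right)} = - 12 A w$ ($d{\left(w,A \right)} = 6 A w \left(-2\right) = - 12 A w$)
$\frac{d{\left(-20,-62 \right)} - 47436}{b{\left(220 \right)} + N{\left(-67 \right)}} = \frac{\left(-12\right) \left(-62\right) \left(-20\right) - 47436}{\left(-3 + \frac{2}{3} \cdot 220\right) + \left(28980 + \left(-67\right)^{2} + 347 \left(-67\right)\right)} = \frac{-14880 - 47436}{\left(-3 + \frac{440}{3}\right) + \left(28980 + 4489 - 23249\right)} = - \frac{62316}{\frac{431}{3} + 10220} = - \frac{62316}{\frac{31091}{3}} = \left(-62316\right) \frac{3}{31091} = - \frac{186948}{31091}$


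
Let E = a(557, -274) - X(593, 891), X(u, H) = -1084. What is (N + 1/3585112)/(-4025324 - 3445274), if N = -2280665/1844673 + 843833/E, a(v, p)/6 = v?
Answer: -2772190956190854713/109334922144048940140624 ≈ -2.5355e-5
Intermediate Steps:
a(v, p) = 6*v
E = 4426 (E = 6*557 - 1*(-1084) = 3342 + 1084 = 4426)
N = 1546501728319/8164522698 (N = -2280665/1844673 + 843833/4426 = 1546501728319/8164522698 ≈ 189.42)
(N + 1/3585112)/(-4025324 - 3445274) = (1546501728319/8164522698 + 1/3585112)/(-4025324 - 3445274) = (1546501728319/8164522698 + 1/3585112)/(-7470598) = (2772190956190854713/14635364149436088)*(-1/7470598) = -2772190956190854713/109334922144048940140624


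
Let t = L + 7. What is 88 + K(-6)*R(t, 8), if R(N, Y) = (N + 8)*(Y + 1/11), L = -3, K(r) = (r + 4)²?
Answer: 5240/11 ≈ 476.36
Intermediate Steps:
K(r) = (4 + r)²
t = 4 (t = -3 + 7 = 4)
R(N, Y) = (8 + N)*(1/11 + Y) (R(N, Y) = (8 + N)*(Y + 1/11) = (8 + N)*(1/11 + Y))
88 + K(-6)*R(t, 8) = 88 + (4 - 6)²*(8/11 + 8*8 + (1/11)*4 + 4*8) = 88 + (-2)²*(8/11 + 64 + 4/11 + 32) = 88 + 4*(1068/11) = 88 + 4272/11 = 5240/11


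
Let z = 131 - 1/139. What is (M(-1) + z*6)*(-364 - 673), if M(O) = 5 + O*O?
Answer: -114155034/139 ≈ -8.2126e+5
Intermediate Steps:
z = 18208/139 (z = 131 - 1*1/139 = 131 - 1/139 = 18208/139 ≈ 130.99)
M(O) = 5 + O²
(M(-1) + z*6)*(-364 - 673) = ((5 + (-1)²) + (18208/139)*6)*(-364 - 673) = ((5 + 1) + 109248/139)*(-1037) = (6 + 109248/139)*(-1037) = (110082/139)*(-1037) = -114155034/139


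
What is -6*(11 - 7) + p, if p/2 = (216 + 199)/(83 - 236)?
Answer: -4502/153 ≈ -29.425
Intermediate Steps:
p = -830/153 (p = 2*((216 + 199)/(83 - 236)) = 2*(415/(-153)) = 2*(415*(-1/153)) = 2*(-415/153) = -830/153 ≈ -5.4248)
-6*(11 - 7) + p = -6*(11 - 7) - 830/153 = -6*4 - 830/153 = -24 - 830/153 = -4502/153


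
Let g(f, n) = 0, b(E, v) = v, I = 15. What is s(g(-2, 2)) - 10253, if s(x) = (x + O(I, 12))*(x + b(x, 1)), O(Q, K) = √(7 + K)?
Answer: -10253 + √19 ≈ -10249.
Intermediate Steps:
s(x) = (1 + x)*(x + √19) (s(x) = (x + √(7 + 12))*(x + 1) = (x + √19)*(1 + x) = (1 + x)*(x + √19))
s(g(-2, 2)) - 10253 = (0 + √19 + 0² + 0*√19) - 10253 = (0 + √19 + 0 + 0) - 10253 = √19 - 10253 = -10253 + √19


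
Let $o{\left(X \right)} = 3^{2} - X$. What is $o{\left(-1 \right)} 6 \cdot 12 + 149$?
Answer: $869$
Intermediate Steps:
$o{\left(X \right)} = 9 - X$
$o{\left(-1 \right)} 6 \cdot 12 + 149 = \left(9 - -1\right) 6 \cdot 12 + 149 = \left(9 + 1\right) 72 + 149 = 10 \cdot 72 + 149 = 720 + 149 = 869$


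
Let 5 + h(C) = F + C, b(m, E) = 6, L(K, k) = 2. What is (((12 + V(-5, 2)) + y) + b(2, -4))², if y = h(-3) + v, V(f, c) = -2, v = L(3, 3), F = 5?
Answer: 225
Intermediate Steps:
v = 2
h(C) = C (h(C) = -5 + (5 + C) = C)
y = -1 (y = -3 + 2 = -1)
(((12 + V(-5, 2)) + y) + b(2, -4))² = (((12 - 2) - 1) + 6)² = ((10 - 1) + 6)² = (9 + 6)² = 15² = 225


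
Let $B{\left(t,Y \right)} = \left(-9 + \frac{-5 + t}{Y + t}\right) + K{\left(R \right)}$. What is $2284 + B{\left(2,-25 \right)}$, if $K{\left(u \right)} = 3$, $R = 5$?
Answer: $\frac{52397}{23} \approx 2278.1$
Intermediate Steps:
$B{\left(t,Y \right)} = -6 + \frac{-5 + t}{Y + t}$ ($B{\left(t,Y \right)} = \left(-9 + \frac{-5 + t}{Y + t}\right) + 3 = -6 + \frac{-5 + t}{Y + t}$)
$2284 + B{\left(2,-25 \right)} = 2284 + \frac{-5 - -150 - 10}{-25 + 2} = 2284 + \frac{-5 + 150 - 10}{-23} = 2284 - \frac{135}{23} = \frac{52397}{23}$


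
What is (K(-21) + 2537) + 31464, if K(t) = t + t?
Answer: 33959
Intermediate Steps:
K(t) = 2*t
(K(-21) + 2537) + 31464 = (2*(-21) + 2537) + 31464 = (-42 + 2537) + 31464 = 2495 + 31464 = 33959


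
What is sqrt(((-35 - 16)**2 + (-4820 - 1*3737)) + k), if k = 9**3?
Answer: I*sqrt(5227) ≈ 72.298*I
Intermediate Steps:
k = 729
sqrt(((-35 - 16)**2 + (-4820 - 1*3737)) + k) = sqrt(((-35 - 16)**2 + (-4820 - 1*3737)) + 729) = sqrt(((-51)**2 + (-4820 - 3737)) + 729) = sqrt((2601 - 8557) + 729) = sqrt(-5956 + 729) = sqrt(-5227) = I*sqrt(5227)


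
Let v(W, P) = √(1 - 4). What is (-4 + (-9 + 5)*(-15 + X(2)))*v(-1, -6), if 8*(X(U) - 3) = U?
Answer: 43*I*√3 ≈ 74.478*I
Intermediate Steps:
X(U) = 3 + U/8
v(W, P) = I*√3 (v(W, P) = √(-3) = I*√3)
(-4 + (-9 + 5)*(-15 + X(2)))*v(-1, -6) = (-4 + (-9 + 5)*(-15 + (3 + (⅛)*2)))*(I*√3) = (-4 - 4*(-15 + (3 + ¼)))*(I*√3) = (-4 - 4*(-15 + 13/4))*(I*√3) = (-4 - 4*(-47/4))*(I*√3) = (-4 + 47)*(I*√3) = 43*(I*√3) = 43*I*√3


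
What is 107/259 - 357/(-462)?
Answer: 6757/5698 ≈ 1.1859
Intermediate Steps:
107/259 - 357/(-462) = 107*(1/259) - 357*(-1/462) = 107/259 + 17/22 = 6757/5698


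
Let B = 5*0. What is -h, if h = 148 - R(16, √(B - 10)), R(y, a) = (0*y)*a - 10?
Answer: -158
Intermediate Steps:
B = 0
R(y, a) = -10 (R(y, a) = 0*a - 10 = 0 - 10 = -10)
h = 158 (h = 148 - 1*(-10) = 148 + 10 = 158)
-h = -1*158 = -158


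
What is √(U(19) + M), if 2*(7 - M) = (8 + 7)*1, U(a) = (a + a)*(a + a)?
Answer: √5774/2 ≈ 37.993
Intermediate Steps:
U(a) = 4*a² (U(a) = (2*a)*(2*a) = 4*a²)
M = -½ (M = 7 - (8 + 7)/2 = 7 - 15/2 = -½ ≈ -0.50000)
√(U(19) + M) = √(4*19² - ½) = √(4*361 - ½) = √(1444 - ½) = √(2887/2) = √5774/2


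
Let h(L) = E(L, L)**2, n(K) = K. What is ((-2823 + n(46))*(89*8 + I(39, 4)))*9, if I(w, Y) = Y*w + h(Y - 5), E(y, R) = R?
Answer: -21718917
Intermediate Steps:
h(L) = L**2
I(w, Y) = (-5 + Y)**2 + Y*w (I(w, Y) = Y*w + (Y - 5)**2 = Y*w + (-5 + Y)**2 = (-5 + Y)**2 + Y*w)
((-2823 + n(46))*(89*8 + I(39, 4)))*9 = ((-2823 + 46)*(89*8 + ((-5 + 4)**2 + 4*39)))*9 = -2777*(712 + ((-1)**2 + 156))*9 = -2777*(712 + (1 + 156))*9 = -2777*(712 + 157)*9 = -2777*869*9 = -2413213*9 = -21718917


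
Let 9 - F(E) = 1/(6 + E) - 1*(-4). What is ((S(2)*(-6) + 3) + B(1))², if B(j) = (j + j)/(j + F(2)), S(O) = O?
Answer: 165649/2209 ≈ 74.988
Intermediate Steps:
F(E) = 5 - 1/(6 + E) (F(E) = 9 - (1/(6 + E) - 1*(-4)) = 9 - (1/(6 + E) + 4) = 9 - (4 + 1/(6 + E)) = 9 + (-4 - 1/(6 + E)) = 5 - 1/(6 + E))
B(j) = 2*j/(39/8 + j) (B(j) = (j + j)/(j + (29 + 5*2)/(6 + 2)) = (2*j)/(j + (29 + 10)/8) = (2*j)/(j + (⅛)*39) = (2*j)/(j + 39/8) = (2*j)/(39/8 + j) = 2*j/(39/8 + j))
((S(2)*(-6) + 3) + B(1))² = ((2*(-6) + 3) + 16*1/(39 + 8*1))² = ((-12 + 3) + 16*1/(39 + 8))² = (-9 + 16*1/47)² = (-9 + 16*1*(1/47))² = (-9 + 16/47)² = (-407/47)² = 165649/2209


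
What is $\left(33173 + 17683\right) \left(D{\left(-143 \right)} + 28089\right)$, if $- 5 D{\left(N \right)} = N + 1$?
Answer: $\frac{7149692472}{5} \approx 1.4299 \cdot 10^{9}$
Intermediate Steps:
$D{\left(N \right)} = - \frac{1}{5} - \frac{N}{5}$ ($D{\left(N \right)} = - \frac{N + 1}{5} = - \frac{1 + N}{5} = - \frac{1}{5} - \frac{N}{5}$)
$\left(33173 + 17683\right) \left(D{\left(-143 \right)} + 28089\right) = \left(33173 + 17683\right) \left(\left(- \frac{1}{5} - - \frac{143}{5}\right) + 28089\right) = 50856 \left(\left(- \frac{1}{5} + \frac{143}{5}\right) + 28089\right) = 50856 \left(\frac{142}{5} + 28089\right) = 50856 \cdot \frac{140587}{5} = \frac{7149692472}{5}$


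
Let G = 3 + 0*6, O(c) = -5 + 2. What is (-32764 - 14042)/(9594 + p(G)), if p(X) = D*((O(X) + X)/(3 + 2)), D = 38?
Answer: -7801/1599 ≈ -4.8787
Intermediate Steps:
O(c) = -3
G = 3 (G = 3 + 0 = 3)
p(X) = -114/5 + 38*X/5 (p(X) = 38*((-3 + X)/(3 + 2)) = 38*((-3 + X)/5) = 38*((-3 + X)*(1/5)) = 38*(-3/5 + X/5) = -114/5 + 38*X/5)
(-32764 - 14042)/(9594 + p(G)) = (-32764 - 14042)/(9594 + (-114/5 + (38/5)*3)) = -46806/(9594 + (-114/5 + 114/5)) = -46806/(9594 + 0) = -46806/9594 = -46806*1/9594 = -7801/1599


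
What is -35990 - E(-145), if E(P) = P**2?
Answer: -57015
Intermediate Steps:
-35990 - E(-145) = -35990 - 1*(-145)**2 = -35990 - 1*21025 = -35990 - 21025 = -57015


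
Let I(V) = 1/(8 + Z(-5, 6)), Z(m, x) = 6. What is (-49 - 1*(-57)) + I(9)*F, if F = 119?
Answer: 33/2 ≈ 16.500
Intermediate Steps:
I(V) = 1/14 (I(V) = 1/(8 + 6) = 1/14)
(-49 - 1*(-57)) + I(9)*F = (-49 - 1*(-57)) + (1/14)*119 = (-49 + 57) + 17/2 = 8 + 17/2 = 33/2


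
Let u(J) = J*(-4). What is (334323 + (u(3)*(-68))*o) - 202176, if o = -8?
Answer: 125619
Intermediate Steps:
u(J) = -4*J
(334323 + (u(3)*(-68))*o) - 202176 = (334323 + (-4*3*(-68))*(-8)) - 202176 = (334323 - 12*(-68)*(-8)) - 202176 = (334323 + 816*(-8)) - 202176 = (334323 - 6528) - 202176 = 327795 - 202176 = 125619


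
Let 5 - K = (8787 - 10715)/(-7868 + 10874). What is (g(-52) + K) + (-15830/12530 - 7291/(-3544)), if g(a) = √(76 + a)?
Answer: 42950901641/6674269896 + 2*√6 ≈ 11.334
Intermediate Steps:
K = 8479/1503 (K = 5 - (8787 - 10715)/(-7868 + 10874) = 5 - (-1928)/3006 = 5 - 1*(-964/1503) = 5 + 964/1503 = 8479/1503 ≈ 5.6414)
(g(-52) + K) + (-15830/12530 - 7291/(-3544)) = (√(76 - 52) + 8479/1503) + (-15830/12530 - 7291/(-3544)) = (√24 + 8479/1503) + (-15830*1/12530 - 7291*(-1/3544)) = (2*√6 + 8479/1503) + (-1583/1253 + 7291/3544) = (8479/1503 + 2*√6) + 3525471/4440632 = 42950901641/6674269896 + 2*√6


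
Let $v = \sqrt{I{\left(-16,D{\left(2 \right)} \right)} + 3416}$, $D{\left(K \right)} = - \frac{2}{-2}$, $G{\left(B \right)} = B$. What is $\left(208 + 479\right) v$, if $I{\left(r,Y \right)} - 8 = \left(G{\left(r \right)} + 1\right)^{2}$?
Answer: $687 \sqrt{3649} \approx 41500.0$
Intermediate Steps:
$D{\left(K \right)} = 1$ ($D{\left(K \right)} = \left(-2\right) \left(- \frac{1}{2}\right) = 1$)
$I{\left(r,Y \right)} = 8 + \left(1 + r\right)^{2}$ ($I{\left(r,Y \right)} = 8 + \left(r + 1\right)^{2} = 8 + \left(1 + r\right)^{2}$)
$v = \sqrt{3649}$ ($v = \sqrt{\left(8 + \left(1 - 16\right)^{2}\right) + 3416} = \sqrt{\left(8 + \left(-15\right)^{2}\right) + 3416} = \sqrt{\left(8 + 225\right) + 3416} = \sqrt{233 + 3416} = \sqrt{3649} \approx 60.407$)
$\left(208 + 479\right) v = \left(208 + 479\right) \sqrt{3649} = 687 \sqrt{3649}$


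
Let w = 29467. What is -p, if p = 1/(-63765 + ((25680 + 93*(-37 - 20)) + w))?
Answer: 1/13919 ≈ 7.1844e-5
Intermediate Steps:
p = -1/13919 (p = 1/(-63765 + ((25680 + 93*(-37 - 20)) + 29467)) = 1/(-63765 + ((25680 + 93*(-57)) + 29467)) = 1/(-63765 + ((25680 - 5301) + 29467)) = 1/(-63765 + (20379 + 29467)) = 1/(-63765 + 49846) = 1/(-13919) = -1/13919 ≈ -7.1844e-5)
-p = -1*(-1/13919) = 1/13919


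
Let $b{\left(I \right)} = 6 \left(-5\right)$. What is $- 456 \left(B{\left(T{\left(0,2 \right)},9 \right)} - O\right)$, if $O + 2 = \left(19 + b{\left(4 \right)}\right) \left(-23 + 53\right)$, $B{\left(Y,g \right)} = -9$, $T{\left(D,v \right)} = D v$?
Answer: $-147288$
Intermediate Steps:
$b{\left(I \right)} = -30$
$O = -332$ ($O = -2 + \left(19 - 30\right) \left(-23 + 53\right) = -2 - 330 = -332$)
$- 456 \left(B{\left(T{\left(0,2 \right)},9 \right)} - O\right) = - 456 \left(-9 - -332\right) = - 456 \left(-9 + 332\right) = \left(-456\right) 323 = -147288$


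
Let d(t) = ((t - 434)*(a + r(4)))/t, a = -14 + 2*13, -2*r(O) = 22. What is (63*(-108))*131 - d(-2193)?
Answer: -1954676159/2193 ≈ -8.9133e+5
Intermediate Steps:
r(O) = -11 (r(O) = -½*22 = -11)
a = 12 (a = -14 + 26 = 12)
d(t) = (-434 + t)/t (d(t) = ((t - 434)*(12 - 11))/t = ((-434 + t)*1)/t = (-434 + t)/t)
(63*(-108))*131 - d(-2193) = (63*(-108))*131 - (-434 - 2193)/(-2193) = -6804*131 - (-1)*(-2627)/2193 = -891324 - 1*2627/2193 = -891324 - 2627/2193 = -1954676159/2193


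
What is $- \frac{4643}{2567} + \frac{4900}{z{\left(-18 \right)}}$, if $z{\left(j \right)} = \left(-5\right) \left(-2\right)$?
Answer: $\frac{1253187}{2567} \approx 488.19$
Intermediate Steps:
$z{\left(j \right)} = 10$
$- \frac{4643}{2567} + \frac{4900}{z{\left(-18 \right)}} = - \frac{4643}{2567} + \frac{4900}{10} = \left(-4643\right) \frac{1}{2567} + 4900 \cdot \frac{1}{10} = - \frac{4643}{2567} + 490 = \frac{1253187}{2567}$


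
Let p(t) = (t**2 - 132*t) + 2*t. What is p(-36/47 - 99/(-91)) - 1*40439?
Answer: -740503397672/18292729 ≈ -40481.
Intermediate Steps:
p(t) = t**2 - 130*t
p(-36/47 - 99/(-91)) - 1*40439 = (-36/47 - 99/(-91))*(-130 + (-36/47 - 99/(-91))) - 1*40439 = (-36*1/47 - 99*(-1/91))*(-130 + (-36*1/47 - 99*(-1/91))) - 40439 = (-36/47 + 99/91)*(-130 + (-36/47 + 99/91)) - 40439 = 1377*(-130 + 1377/4277)/4277 - 40439 = (1377/4277)*(-554633/4277) - 40439 = -763729641/18292729 - 40439 = -740503397672/18292729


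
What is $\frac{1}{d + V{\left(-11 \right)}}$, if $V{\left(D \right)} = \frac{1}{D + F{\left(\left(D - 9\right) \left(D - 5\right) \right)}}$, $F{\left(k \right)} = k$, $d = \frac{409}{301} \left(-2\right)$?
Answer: $- \frac{93009}{252461} \approx -0.36841$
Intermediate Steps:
$d = - \frac{818}{301}$ ($d = 409 \cdot \frac{1}{301} \left(-2\right) = \frac{409}{301} \left(-2\right) = - \frac{818}{301} \approx -2.7176$)
$V{\left(D \right)} = \frac{1}{D + \left(-9 + D\right) \left(-5 + D\right)}$ ($V{\left(D \right)} = \frac{1}{D + \left(D - 9\right) \left(D - 5\right)} = \frac{1}{D + \left(-9 + D\right) \left(-5 + D\right)}$)
$\frac{1}{d + V{\left(-11 \right)}} = \frac{1}{- \frac{818}{301} + \frac{1}{45 + \left(-11\right)^{2} - -143}} = \frac{1}{- \frac{818}{301} + \frac{1}{45 + 121 + 143}} = \frac{1}{- \frac{818}{301} + \frac{1}{309}} = \frac{1}{- \frac{252461}{93009}} = - \frac{93009}{252461}$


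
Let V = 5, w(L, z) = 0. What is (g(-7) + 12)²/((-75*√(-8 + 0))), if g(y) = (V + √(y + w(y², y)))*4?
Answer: -64*√14/75 + 76*I*√2/25 ≈ -3.1929 + 4.2992*I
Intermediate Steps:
g(y) = 20 + 4*√y (g(y) = (5 + √(y + 0))*4 = (5 + √y)*4 = 20 + 4*√y)
(g(-7) + 12)²/((-75*√(-8 + 0))) = ((20 + 4*√(-7)) + 12)²/((-75*√(-8 + 0))) = ((20 + 4*(I*√7)) + 12)²/((-150*I*√2)) = ((20 + 4*I*√7) + 12)²/((-150*I*√2)) = (32 + 4*I*√7)²/((-150*I*√2)) = (32 + 4*I*√7)²*(I*√2/300) = I*√2*(32 + 4*I*√7)²/300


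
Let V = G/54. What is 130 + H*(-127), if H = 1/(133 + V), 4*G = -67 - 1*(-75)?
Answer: 463531/3592 ≈ 129.05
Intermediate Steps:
G = 2 (G = (-67 - 1*(-75))/4 = (-67 + 75)/4 = (¼)*8 = 2)
V = 1/27 (V = 2/54 = 2*(1/54) = 1/27 ≈ 0.037037)
H = 27/3592 (H = 1/(133 + 1/27) = 1/(3592/27) = 27/3592 ≈ 0.0075167)
130 + H*(-127) = 130 + (27/3592)*(-127) = 130 - 3429/3592 = 463531/3592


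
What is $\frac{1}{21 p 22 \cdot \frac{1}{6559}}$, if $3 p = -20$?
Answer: $- \frac{937}{440} \approx -2.1295$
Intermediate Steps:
$p = - \frac{20}{3}$ ($p = \frac{1}{3} \left(-20\right) = - \frac{20}{3} \approx -6.6667$)
$\frac{1}{21 p 22 \cdot \frac{1}{6559}} = \frac{1}{21 \left(- \frac{20}{3}\right) 22 \cdot \frac{1}{6559}} = \frac{1}{\left(-140\right) 22 \cdot \frac{1}{6559}} = \frac{1}{\left(-3080\right) \frac{1}{6559}} = \frac{1}{- \frac{440}{937}} = - \frac{937}{440}$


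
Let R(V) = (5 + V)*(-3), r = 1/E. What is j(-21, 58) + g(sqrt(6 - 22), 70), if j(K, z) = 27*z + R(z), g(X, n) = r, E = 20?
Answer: 27541/20 ≈ 1377.1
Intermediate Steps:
r = 1/20 ≈ 0.050000
g(X, n) = 1/20
R(V) = -15 - 3*V
j(K, z) = -15 + 24*z (j(K, z) = 27*z + (-15 - 3*z) = -15 + 24*z)
j(-21, 58) + g(sqrt(6 - 22), 70) = (-15 + 24*58) + 1/20 = (-15 + 1392) + 1/20 = 1377 + 1/20 = 27541/20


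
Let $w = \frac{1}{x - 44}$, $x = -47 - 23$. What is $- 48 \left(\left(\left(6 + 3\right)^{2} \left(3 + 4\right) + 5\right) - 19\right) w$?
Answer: $\frac{4424}{19} \approx 232.84$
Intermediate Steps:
$x = -70$
$w = - \frac{1}{114}$ ($w = \frac{1}{-70 - 44} = \frac{1}{-114} = - \frac{1}{114} \approx -0.0087719$)
$- 48 \left(\left(\left(6 + 3\right)^{2} \left(3 + 4\right) + 5\right) - 19\right) w = - 48 \left(\left(\left(6 + 3\right)^{2} \left(3 + 4\right) + 5\right) - 19\right) \left(- \frac{1}{114}\right) = - 48 \left(\left(9^{2} \cdot 7 + 5\right) - 19\right) \left(- \frac{1}{114}\right) = - 48 \left(\left(81 \cdot 7 + 5\right) - 19\right) \left(- \frac{1}{114}\right) = - 48 \left(\left(567 + 5\right) - 19\right) \left(- \frac{1}{114}\right) = - 48 \left(572 - 19\right) \left(- \frac{1}{114}\right) = \left(-48\right) 553 \left(- \frac{1}{114}\right) = \left(-26544\right) \left(- \frac{1}{114}\right) = \frac{4424}{19}$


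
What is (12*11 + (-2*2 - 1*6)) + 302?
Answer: 424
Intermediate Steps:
(12*11 + (-2*2 - 1*6)) + 302 = (132 + (-4 - 6)) + 302 = (132 - 10) + 302 = 122 + 302 = 424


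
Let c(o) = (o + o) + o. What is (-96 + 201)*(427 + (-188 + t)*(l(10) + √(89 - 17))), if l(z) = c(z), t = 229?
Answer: 173985 + 25830*√2 ≈ 2.1051e+5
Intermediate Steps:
c(o) = 3*o (c(o) = 2*o + o = 3*o)
l(z) = 3*z
(-96 + 201)*(427 + (-188 + t)*(l(10) + √(89 - 17))) = (-96 + 201)*(427 + (-188 + 229)*(3*10 + √(89 - 17))) = 105*(427 + 41*(30 + √72)) = 105*(427 + 41*(30 + 6*√2)) = 105*(427 + (1230 + 246*√2)) = 105*(1657 + 246*√2) = 173985 + 25830*√2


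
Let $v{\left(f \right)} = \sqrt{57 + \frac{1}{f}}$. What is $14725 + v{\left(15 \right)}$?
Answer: $14725 + \frac{2 \sqrt{3210}}{15} \approx 14733.0$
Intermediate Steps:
$14725 + v{\left(15 \right)} = 14725 + \sqrt{57 + \frac{1}{15}} = 14725 + \sqrt{\frac{856}{15}} = 14725 + \frac{2 \sqrt{3210}}{15}$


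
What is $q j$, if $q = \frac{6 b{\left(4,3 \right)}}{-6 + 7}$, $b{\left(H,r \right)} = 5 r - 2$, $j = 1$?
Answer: $78$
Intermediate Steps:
$b{\left(H,r \right)} = -2 + 5 r$
$q = 78$ ($q = \frac{6 \left(-2 + 5 \cdot 3\right)}{-6 + 7} = \frac{6 \left(-2 + 15\right)}{1} = 6 \cdot 13 \cdot 1 = 78 \cdot 1 = 78$)
$q j = 78 \cdot 1 = 78$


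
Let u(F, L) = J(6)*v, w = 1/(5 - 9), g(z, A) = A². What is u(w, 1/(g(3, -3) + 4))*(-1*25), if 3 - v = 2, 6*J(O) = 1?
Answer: -25/6 ≈ -4.1667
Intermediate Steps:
J(O) = ⅙ (J(O) = (⅙)*1 = ⅙)
v = 1 (v = 3 - 1*2 = 3 - 2 = 1)
w = -¼ (w = 1/(-4) = -¼ ≈ -0.25000)
u(F, L) = ⅙ (u(F, L) = (⅙)*1 = ⅙)
u(w, 1/(g(3, -3) + 4))*(-1*25) = (-1*25)/6 = (⅙)*(-25) = -25/6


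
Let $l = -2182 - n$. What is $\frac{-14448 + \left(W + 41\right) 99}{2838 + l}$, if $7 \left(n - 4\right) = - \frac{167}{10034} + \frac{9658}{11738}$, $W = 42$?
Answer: $- \frac{122313587042}{12796400661} \approx -9.5584$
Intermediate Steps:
$n = \frac{242340193}{58889546}$ ($n = 4 + \frac{- \frac{167}{10034} + \frac{9658}{11738}}{7} = 4 + \frac{\left(-167\right) \frac{1}{10034} + 9658 \cdot \frac{1}{11738}}{7} = 4 + \frac{- \frac{167}{10034} + \frac{4829}{5869}}{7} = 4 + \frac{1}{7} \cdot \frac{47474063}{58889546} = 4 + \frac{6782009}{58889546} = \frac{242340193}{58889546} \approx 4.1152$)
$l = - \frac{128739329565}{58889546}$ ($l = -2182 - \frac{242340193}{58889546} = - \frac{128739329565}{58889546} \approx -2186.1$)
$\frac{-14448 + \left(W + 41\right) 99}{2838 + l} = \frac{-14448 + \left(42 + 41\right) 99}{2838 - \frac{128739329565}{58889546}} = \frac{-14448 + 83 \cdot 99}{\frac{38389201983}{58889546}} = \left(-14448 + 8217\right) \frac{58889546}{38389201983} = \left(-6231\right) \frac{58889546}{38389201983} = - \frac{122313587042}{12796400661}$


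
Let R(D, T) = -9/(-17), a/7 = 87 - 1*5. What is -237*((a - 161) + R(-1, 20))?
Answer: -1666110/17 ≈ -98007.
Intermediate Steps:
a = 574 (a = 7*(87 - 1*5) = 7*(87 - 5) = 7*82 = 574)
R(D, T) = 9/17 (R(D, T) = -9*(-1/17) = 9/17)
-237*((a - 161) + R(-1, 20)) = -237*((574 - 161) + 9/17) = -237*(413 + 9/17) = -237*7030/17 = -1666110/17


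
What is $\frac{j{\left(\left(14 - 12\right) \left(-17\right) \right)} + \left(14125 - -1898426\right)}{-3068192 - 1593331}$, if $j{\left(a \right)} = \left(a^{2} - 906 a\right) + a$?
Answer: $- \frac{216053}{517947} \approx -0.41713$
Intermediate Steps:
$j{\left(a \right)} = a^{2} - 905 a$
$\frac{j{\left(\left(14 - 12\right) \left(-17\right) \right)} + \left(14125 - -1898426\right)}{-3068192 - 1593331} = \frac{\left(14 - 12\right) \left(-17\right) \left(-905 + \left(14 - 12\right) \left(-17\right)\right) + \left(14125 - -1898426\right)}{-3068192 - 1593331} = \frac{2 \left(-17\right) \left(-905 + 2 \left(-17\right)\right) + \left(14125 + 1898426\right)}{-4661523} = \left(- 34 \left(-905 - 34\right) + 1912551\right) \left(- \frac{1}{4661523}\right) = \left(\left(-34\right) \left(-939\right) + 1912551\right) \left(- \frac{1}{4661523}\right) = \left(31926 + 1912551\right) \left(- \frac{1}{4661523}\right) = 1944477 \left(- \frac{1}{4661523}\right) = - \frac{216053}{517947}$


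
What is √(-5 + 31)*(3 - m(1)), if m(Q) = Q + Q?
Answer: √26 ≈ 5.0990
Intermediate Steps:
m(Q) = 2*Q
√(-5 + 31)*(3 - m(1)) = √(-5 + 31)*(3 - 2) = √26*(3 - 1*2) = √26*(3 - 2) = √26*1 = √26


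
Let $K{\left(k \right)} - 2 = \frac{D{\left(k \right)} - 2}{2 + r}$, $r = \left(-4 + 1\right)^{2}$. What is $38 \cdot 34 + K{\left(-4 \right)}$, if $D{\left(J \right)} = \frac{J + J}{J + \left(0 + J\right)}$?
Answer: $\frac{14233}{11} \approx 1293.9$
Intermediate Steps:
$D{\left(J \right)} = 1$ ($D{\left(J \right)} = \frac{2 J}{J + J} = \frac{2 J}{2 J} = 2 J \frac{1}{2 J} = 1$)
$r = 9$ ($r = \left(-3\right)^{2} = 9$)
$K{\left(k \right)} = \frac{21}{11}$ ($K{\left(k \right)} = 2 + \frac{1 - 2}{2 + 9} = 2 - \frac{1}{11} = \frac{21}{11}$)
$38 \cdot 34 + K{\left(-4 \right)} = 38 \cdot 34 + \frac{21}{11} = 1292 + \frac{21}{11} = \frac{14233}{11}$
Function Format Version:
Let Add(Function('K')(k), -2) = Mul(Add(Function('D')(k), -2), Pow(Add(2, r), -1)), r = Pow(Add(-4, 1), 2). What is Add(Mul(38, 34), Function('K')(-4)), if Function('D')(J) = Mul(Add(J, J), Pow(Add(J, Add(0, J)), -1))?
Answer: Rational(14233, 11) ≈ 1293.9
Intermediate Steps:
Function('D')(J) = 1 (Function('D')(J) = Mul(Mul(2, J), Pow(Add(J, J), -1)) = Mul(Mul(2, J), Pow(Mul(2, J), -1)) = Mul(Mul(2, J), Mul(Rational(1, 2), Pow(J, -1))) = 1)
r = 9 (r = Pow(-3, 2) = 9)
Function('K')(k) = Rational(21, 11) (Function('K')(k) = Add(2, Mul(Add(1, -2), Pow(Add(2, 9), -1))) = Add(2, Mul(-1, Pow(11, -1))) = Add(2, Mul(-1, Rational(1, 11))) = Add(2, Rational(-1, 11)) = Rational(21, 11))
Add(Mul(38, 34), Function('K')(-4)) = Add(Mul(38, 34), Rational(21, 11)) = Add(1292, Rational(21, 11)) = Rational(14233, 11)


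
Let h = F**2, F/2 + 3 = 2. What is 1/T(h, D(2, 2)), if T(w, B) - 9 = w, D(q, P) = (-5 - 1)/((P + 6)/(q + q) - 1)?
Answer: 1/13 ≈ 0.076923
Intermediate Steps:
F = -2 (F = -6 + 2*2 = -6 + 4 = -2)
D(q, P) = -6/(-1 + (6 + P)/(2*q)) (D(q, P) = -6/((6 + P)/((2*q)) - 1) = -6/((6 + P)*(1/(2*q)) - 1) = -6/((6 + P)/(2*q) - 1) = -6/(-1 + (6 + P)/(2*q)))
h = 4 (h = (-2)**2 = 4)
T(w, B) = 9 + w
1/T(h, D(2, 2)) = 1/(9 + 4) = 1/13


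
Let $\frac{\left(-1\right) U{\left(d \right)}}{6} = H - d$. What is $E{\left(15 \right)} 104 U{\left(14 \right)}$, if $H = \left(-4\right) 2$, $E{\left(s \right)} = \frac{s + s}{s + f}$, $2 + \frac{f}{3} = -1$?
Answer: $68640$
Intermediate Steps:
$f = -9$ ($f = -6 + 3 \left(-1\right) = -6 - 3 = -9$)
$E{\left(s \right)} = \frac{2 s}{-9 + s}$ ($E{\left(s \right)} = \frac{s + s}{s - 9} = \frac{2 s}{-9 + s}$)
$H = -8$
$U{\left(d \right)} = 48 + 6 d$ ($U{\left(d \right)} = - 6 \left(-8 - d\right) = 48 + 6 d$)
$E{\left(15 \right)} 104 U{\left(14 \right)} = 2 \cdot 15 \frac{1}{-9 + 15} \cdot 104 \left(48 + 6 \cdot 14\right) = 2 \cdot 15 \cdot \frac{1}{6} \cdot 104 \left(48 + 84\right) = 2 \cdot 15 \cdot \frac{1}{6} \cdot 104 \cdot 132 = 5 \cdot 104 \cdot 132 = 520 \cdot 132 = 68640$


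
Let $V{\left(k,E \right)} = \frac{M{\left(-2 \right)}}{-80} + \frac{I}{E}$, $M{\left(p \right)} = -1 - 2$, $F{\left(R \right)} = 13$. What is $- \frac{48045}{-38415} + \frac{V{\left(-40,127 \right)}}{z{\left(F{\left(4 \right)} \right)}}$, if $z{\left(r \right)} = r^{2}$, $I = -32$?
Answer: $\frac{422622977}{338256880} \approx 1.2494$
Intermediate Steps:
$M{\left(p \right)} = -3$ ($M{\left(p \right)} = -1 - 2 = -3$)
$V{\left(k,E \right)} = \frac{3}{80} - \frac{32}{E}$ ($V{\left(k,E \right)} = - \frac{3}{-80} - \frac{32}{E} = \left(-3\right) \left(- \frac{1}{80}\right) - \frac{32}{E} = \frac{3}{80} - \frac{32}{E}$)
$- \frac{48045}{-38415} + \frac{V{\left(-40,127 \right)}}{z{\left(F{\left(4 \right)} \right)}} = - \frac{48045}{-38415} + \frac{\frac{3}{80} - \frac{32}{127}}{13^{2}} = \left(-48045\right) \left(- \frac{1}{38415}\right) + \frac{\frac{3}{80} - \frac{32}{127}}{169} = \frac{3203}{2561} + \left(\frac{3}{80} - \frac{32}{127}\right) \frac{1}{169} = \frac{3203}{2561} - \frac{2179}{1717040} = \frac{422622977}{338256880}$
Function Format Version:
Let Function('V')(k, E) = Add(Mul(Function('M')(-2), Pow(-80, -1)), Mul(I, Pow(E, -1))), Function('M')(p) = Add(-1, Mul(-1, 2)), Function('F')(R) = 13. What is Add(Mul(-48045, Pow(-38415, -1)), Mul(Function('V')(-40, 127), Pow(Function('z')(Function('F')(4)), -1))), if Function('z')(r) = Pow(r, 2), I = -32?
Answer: Rational(422622977, 338256880) ≈ 1.2494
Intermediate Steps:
Function('M')(p) = -3 (Function('M')(p) = Add(-1, -2) = -3)
Function('V')(k, E) = Add(Rational(3, 80), Mul(-32, Pow(E, -1))) (Function('V')(k, E) = Add(Mul(-3, Pow(-80, -1)), Mul(-32, Pow(E, -1))) = Add(Mul(-3, Rational(-1, 80)), Mul(-32, Pow(E, -1))) = Add(Rational(3, 80), Mul(-32, Pow(E, -1))))
Add(Mul(-48045, Pow(-38415, -1)), Mul(Function('V')(-40, 127), Pow(Function('z')(Function('F')(4)), -1))) = Add(Mul(-48045, Pow(-38415, -1)), Mul(Add(Rational(3, 80), Mul(-32, Pow(127, -1))), Pow(Pow(13, 2), -1))) = Add(Mul(-48045, Rational(-1, 38415)), Mul(Add(Rational(3, 80), Mul(-32, Rational(1, 127))), Pow(169, -1))) = Add(Rational(3203, 2561), Mul(Add(Rational(3, 80), Rational(-32, 127)), Rational(1, 169))) = Add(Rational(3203, 2561), Mul(Rational(-2179, 10160), Rational(1, 169))) = Add(Rational(3203, 2561), Rational(-2179, 1717040)) = Rational(422622977, 338256880)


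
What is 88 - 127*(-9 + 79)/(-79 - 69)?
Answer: 10957/74 ≈ 148.07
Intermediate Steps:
88 - 127*(-9 + 79)/(-79 - 69) = 88 - 8890/(-148) = 88 - 8890*(-1)/148 = 88 - 127*(-35/74) = 88 + 4445/74 = 10957/74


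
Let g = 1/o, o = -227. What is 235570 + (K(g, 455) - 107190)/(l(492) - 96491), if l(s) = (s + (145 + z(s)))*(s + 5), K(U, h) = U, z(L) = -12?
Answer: 11450660696129/48608418 ≈ 2.3557e+5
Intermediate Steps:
g = -1/227 (g = 1/(-227) = -1/227 ≈ -0.0044053)
l(s) = (5 + s)*(133 + s) (l(s) = (s + (145 - 12))*(s + 5) = (s + 133)*(5 + s) = (133 + s)*(5 + s) = (5 + s)*(133 + s))
235570 + (K(g, 455) - 107190)/(l(492) - 96491) = 235570 + (-1/227 - 107190)/((665 + 492**2 + 138*492) - 96491) = 235570 - 24332131/(227*((665 + 242064 + 67896) - 96491)) = 235570 - 24332131/(227*(310625 - 96491)) = 235570 - 24332131/227/214134 = 235570 - 24332131/227*1/214134 = 235570 - 24332131/48608418 = 11450660696129/48608418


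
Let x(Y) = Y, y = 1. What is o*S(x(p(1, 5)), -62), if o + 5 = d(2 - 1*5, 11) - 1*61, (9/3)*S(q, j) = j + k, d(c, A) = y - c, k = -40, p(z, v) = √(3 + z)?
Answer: 2108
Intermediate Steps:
d(c, A) = 1 - c
S(q, j) = -40/3 + j/3 (S(q, j) = (j - 40)/3 = (-40 + j)/3 = -40/3 + j/3)
o = -62 (o = -5 + ((1 - (2 - 1*5)) - 1*61) = -5 + ((1 - (2 - 5)) - 61) = -5 + ((1 - 1*(-3)) - 61) = -5 + ((1 + 3) - 61) = -5 + (4 - 61) = -5 - 57 = -62)
o*S(x(p(1, 5)), -62) = -62*(-40/3 + (⅓)*(-62)) = -62*(-40/3 - 62/3) = -62*(-34) = 2108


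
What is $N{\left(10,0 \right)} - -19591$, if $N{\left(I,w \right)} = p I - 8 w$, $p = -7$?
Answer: $19521$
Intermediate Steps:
$N{\left(I,w \right)} = - 8 w - 7 I$ ($N{\left(I,w \right)} = - 7 I - 8 w = - 8 w - 7 I$)
$N{\left(10,0 \right)} - -19591 = \left(\left(-8\right) 0 - 70\right) - -19591 = \left(0 - 70\right) + 19591 = -70 + 19591 = 19521$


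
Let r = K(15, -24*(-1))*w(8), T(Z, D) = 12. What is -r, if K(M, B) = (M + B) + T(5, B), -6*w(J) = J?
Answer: 68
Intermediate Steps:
w(J) = -J/6
K(M, B) = 12 + B + M (K(M, B) = (M + B) + 12 = (B + M) + 12 = 12 + B + M)
r = -68 (r = (12 - 24*(-1) + 15)*(-⅙*8) = (12 + 24 + 15)*(-4/3) = 51*(-4/3) = -68)
-r = -1*(-68) = 68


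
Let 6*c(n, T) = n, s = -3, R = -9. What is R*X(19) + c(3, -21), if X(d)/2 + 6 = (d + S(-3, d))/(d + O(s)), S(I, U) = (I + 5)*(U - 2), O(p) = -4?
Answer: 449/10 ≈ 44.900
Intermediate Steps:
S(I, U) = (-2 + U)*(5 + I) (S(I, U) = (5 + I)*(-2 + U) = (-2 + U)*(5 + I))
c(n, T) = n/6
X(d) = -12 + 2*(-4 + 3*d)/(-4 + d) (X(d) = -12 + 2*((d + (-10 - 2*(-3) + 5*d - 3*d))/(d - 4)) = -12 + 2*((d + (-10 + 6 + 5*d - 3*d))/(-4 + d)) = -12 + 2*((d + (-4 + 2*d))/(-4 + d)) = -12 + 2*((-4 + 3*d)/(-4 + d)) = -12 + 2*(-4 + 3*d)/(-4 + d))
R*X(19) + c(3, -21) = -18*(20 - 3*19)/(-4 + 19) + (1/6)*3 = -18*(20 - 57)/15 + 1/2 = -18*(-37)/15 + 1/2 = -9*(-74/15) + 1/2 = 222/5 + 1/2 = 449/10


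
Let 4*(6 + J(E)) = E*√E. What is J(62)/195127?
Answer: -6/195127 + 31*√62/390254 ≈ 0.00059473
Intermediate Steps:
J(E) = -6 + E^(3/2)/4 (J(E) = -6 + (E*√E)/4 = -6 + E^(3/2)/4)
J(62)/195127 = (-6 + 62^(3/2)/4)/195127 = (-6 + (62*√62)/4)*(1/195127) = (-6 + 31*√62/2)*(1/195127) = -6/195127 + 31*√62/390254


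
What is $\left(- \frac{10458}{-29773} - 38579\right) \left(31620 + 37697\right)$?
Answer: $- \frac{79617652389553}{29773} \approx -2.6742 \cdot 10^{9}$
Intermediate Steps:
$\left(- \frac{10458}{-29773} - 38579\right) \left(31620 + 37697\right) = \left(\left(-10458\right) \left(- \frac{1}{29773}\right) - 38579\right) 69317 = \left(\frac{10458}{29773} - 38579\right) 69317 = \left(- \frac{1148602109}{29773}\right) 69317 = - \frac{79617652389553}{29773}$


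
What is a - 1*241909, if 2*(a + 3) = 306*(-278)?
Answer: -284446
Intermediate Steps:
a = -42537 (a = -3 + (306*(-278))/2 = -3 + (1/2)*(-85068) = -3 - 42534 = -42537)
a - 1*241909 = -42537 - 1*241909 = -42537 - 241909 = -284446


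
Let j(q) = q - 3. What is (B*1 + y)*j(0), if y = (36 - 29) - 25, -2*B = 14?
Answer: 75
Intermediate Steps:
B = -7 (B = -½*14 = -7)
y = -18 (y = 7 - 25 = -18)
j(q) = -3 + q
(B*1 + y)*j(0) = (-7*1 - 18)*(-3 + 0) = (-7 - 18)*(-3) = -25*(-3) = 75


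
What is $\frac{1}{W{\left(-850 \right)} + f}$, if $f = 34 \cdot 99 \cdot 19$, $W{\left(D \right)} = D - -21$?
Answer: $\frac{1}{63125} \approx 1.5842 \cdot 10^{-5}$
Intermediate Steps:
$W{\left(D \right)} = 21 + D$ ($W{\left(D \right)} = D + 21 = 21 + D$)
$f = 63954$ ($f = 3366 \cdot 19 = 63954$)
$\frac{1}{W{\left(-850 \right)} + f} = \frac{1}{\left(21 - 850\right) + 63954} = \frac{1}{-829 + 63954} = \frac{1}{63125}$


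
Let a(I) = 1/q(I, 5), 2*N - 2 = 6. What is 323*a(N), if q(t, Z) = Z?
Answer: 323/5 ≈ 64.600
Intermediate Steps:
N = 4 (N = 1 + (1/2)*6 = 1 + 3 = 4)
a(I) = 1/5
323*a(N) = 323*(1/5) = 323/5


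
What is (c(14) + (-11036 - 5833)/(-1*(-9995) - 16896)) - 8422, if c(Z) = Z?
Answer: -58006739/6901 ≈ -8405.6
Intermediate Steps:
(c(14) + (-11036 - 5833)/(-1*(-9995) - 16896)) - 8422 = (14 + (-11036 - 5833)/(-1*(-9995) - 16896)) - 8422 = (14 - 16869/(9995 - 16896)) - 8422 = (14 - 16869/(-6901)) - 8422 = (14 - 16869*(-1/6901)) - 8422 = (14 + 16869/6901) - 8422 = 113483/6901 - 8422 = -58006739/6901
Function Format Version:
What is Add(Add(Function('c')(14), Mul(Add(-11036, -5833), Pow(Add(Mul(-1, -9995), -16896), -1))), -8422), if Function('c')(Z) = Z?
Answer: Rational(-58006739, 6901) ≈ -8405.6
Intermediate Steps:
Add(Add(Function('c')(14), Mul(Add(-11036, -5833), Pow(Add(Mul(-1, -9995), -16896), -1))), -8422) = Add(Add(14, Mul(Add(-11036, -5833), Pow(Add(Mul(-1, -9995), -16896), -1))), -8422) = Add(Add(14, Mul(-16869, Pow(Add(9995, -16896), -1))), -8422) = Add(Add(14, Mul(-16869, Pow(-6901, -1))), -8422) = Add(Add(14, Mul(-16869, Rational(-1, 6901))), -8422) = Add(Add(14, Rational(16869, 6901)), -8422) = Add(Rational(113483, 6901), -8422) = Rational(-58006739, 6901)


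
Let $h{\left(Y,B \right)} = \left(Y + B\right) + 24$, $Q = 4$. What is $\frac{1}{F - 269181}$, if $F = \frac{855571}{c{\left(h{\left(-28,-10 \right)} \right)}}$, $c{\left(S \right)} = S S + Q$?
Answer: $- \frac{200}{52980629} \approx -3.775 \cdot 10^{-6}$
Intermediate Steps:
$h{\left(Y,B \right)} = 24 + B + Y$ ($h{\left(Y,B \right)} = \left(B + Y\right) + 24 = 24 + B + Y$)
$c{\left(S \right)} = 4 + S^{2}$ ($c{\left(S \right)} = S S + 4 = S^{2} + 4 = 4 + S^{2}$)
$F = \frac{855571}{200}$ ($F = \frac{855571}{4 + \left(24 - 10 - 28\right)^{2}} = \frac{855571}{4 + \left(-14\right)^{2}} = \frac{855571}{4 + 196} = \frac{855571}{200} \approx 4277.9$)
$\frac{1}{F - 269181} = \frac{1}{\frac{855571}{200} - 269181} = \frac{1}{- \frac{52980629}{200}} = - \frac{200}{52980629}$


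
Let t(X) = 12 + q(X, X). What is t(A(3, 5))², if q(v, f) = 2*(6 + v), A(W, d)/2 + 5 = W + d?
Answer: 1296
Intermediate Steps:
A(W, d) = -10 + 2*W + 2*d (A(W, d) = -10 + 2*(W + d) = -10 + (2*W + 2*d) = -10 + 2*W + 2*d)
q(v, f) = 12 + 2*v
t(X) = 24 + 2*X (t(X) = 12 + (12 + 2*X) = 24 + 2*X)
t(A(3, 5))² = (24 + 2*(-10 + 2*3 + 2*5))² = (24 + 2*(-10 + 6 + 10))² = (24 + 2*6)² = (24 + 12)² = 36² = 1296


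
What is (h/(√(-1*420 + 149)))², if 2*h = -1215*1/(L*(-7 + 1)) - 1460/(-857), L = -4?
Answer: -112496514025/50953133824 ≈ -2.2078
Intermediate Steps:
h = -335405/13712 (h = (-1215*(-1/(4*(-7 + 1))) - 1460/(-857))/2 = (-1215/((-4*(-6))) - 1460*(-1/857))/2 = (-1215/24 + 1460/857)/2 = (-1215*1/24 + 1460/857)/2 = (-405/8 + 1460/857)/2 = (½)*(-335405/6856) = -335405/13712 ≈ -24.461)
(h/(√(-1*420 + 149)))² = (-335405/(13712*√(-1*420 + 149)))² = (-335405/(13712*√(-420 + 149)))² = (-335405*(-I*√271/271)/13712)² = (-(-335405)*I*√271/3715952)² = (335405*I*√271/3715952)² = -112496514025/50953133824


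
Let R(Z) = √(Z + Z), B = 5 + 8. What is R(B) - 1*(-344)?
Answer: 344 + √26 ≈ 349.10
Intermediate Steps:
B = 13
R(Z) = √2*√Z (R(Z) = √(2*Z) = √2*√Z)
R(B) - 1*(-344) = √2*√13 - 1*(-344) = √26 + 344 = 344 + √26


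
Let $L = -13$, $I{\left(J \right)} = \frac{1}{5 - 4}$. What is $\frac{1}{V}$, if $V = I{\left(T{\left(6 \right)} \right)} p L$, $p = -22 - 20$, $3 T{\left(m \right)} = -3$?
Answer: $\frac{1}{546} \approx 0.0018315$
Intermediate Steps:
$T{\left(m \right)} = -1$ ($T{\left(m \right)} = \frac{1}{3} \left(-3\right) = -1$)
$p = -42$
$I{\left(J \right)} = 1$ ($I{\left(J \right)} = 1^{-1} = 1$)
$V = 546$ ($V = 1 \left(-42\right) \left(-13\right) = \left(-42\right) \left(-13\right) = 546$)
$\frac{1}{V} = \frac{1}{546}$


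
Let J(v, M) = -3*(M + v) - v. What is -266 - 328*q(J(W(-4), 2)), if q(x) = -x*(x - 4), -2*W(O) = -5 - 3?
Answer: 187350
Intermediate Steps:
W(O) = 4 (W(O) = -(-5 - 3)/2 = -½*(-8) = 4)
J(v, M) = -4*v - 3*M (J(v, M) = (-3*M - 3*v) - v = -4*v - 3*M)
q(x) = -x*(-4 + x)
-266 - 328*q(J(W(-4), 2)) = -266 - 328*(-4*4 - 3*2)*(4 - (-4*4 - 3*2)) = -266 - 328*(-16 - 6)*(4 - (-16 - 6)) = -266 - (-7216)*(4 - 1*(-22)) = -266 - (-7216)*(4 + 22) = -266 - (-7216)*26 = -266 - 328*(-572) = -266 + 187616 = 187350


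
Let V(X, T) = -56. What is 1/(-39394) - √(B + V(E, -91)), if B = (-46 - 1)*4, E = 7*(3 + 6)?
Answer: -1/39394 - 2*I*√61 ≈ -2.5385e-5 - 15.62*I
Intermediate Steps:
E = 63 (E = 7*9 = 63)
B = -188 (B = -47*4 = -188)
1/(-39394) - √(B + V(E, -91)) = 1/(-39394) - √(-188 - 56) = -1/39394 - √(-244) = -1/39394 - 2*I*√61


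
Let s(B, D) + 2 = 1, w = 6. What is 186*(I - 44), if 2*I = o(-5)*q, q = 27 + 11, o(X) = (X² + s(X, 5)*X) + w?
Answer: 119040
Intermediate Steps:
s(B, D) = -1 (s(B, D) = -2 + 1 = -1)
o(X) = 6 + X² - X (o(X) = (X² - X) + 6 = 6 + X² - X)
q = 38
I = 684 (I = ((6 + (-5)² - 1*(-5))*38)/2 = ((6 + 25 + 5)*38)/2 = (36*38)/2 = (½)*1368 = 684)
186*(I - 44) = 186*(684 - 44) = 186*640 = 119040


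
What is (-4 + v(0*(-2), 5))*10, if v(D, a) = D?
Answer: -40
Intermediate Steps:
(-4 + v(0*(-2), 5))*10 = (-4 + 0*(-2))*10 = (-4 + 0)*10 = -4*10 = -40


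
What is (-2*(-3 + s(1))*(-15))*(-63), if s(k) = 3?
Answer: 0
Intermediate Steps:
(-2*(-3 + s(1))*(-15))*(-63) = (-2*(-3 + 3)*(-15))*(-63) = (-2*0*(-15))*(-63) = (0*(-15))*(-63) = 0*(-63) = 0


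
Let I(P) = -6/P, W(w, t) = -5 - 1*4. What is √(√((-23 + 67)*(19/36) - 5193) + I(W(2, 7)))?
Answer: √(6 + 24*I*√727)/3 ≈ 6.0237 + 5.9681*I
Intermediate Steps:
W(w, t) = -9 (W(w, t) = -5 - 4 = -9)
√(√((-23 + 67)*(19/36) - 5193) + I(W(2, 7))) = √(√((-23 + 67)*(19/36) - 5193) - 6/(-9)) = √(√(44*(19*(1/36)) - 5193) - 6*(-⅑)) = √(√(44*(19/36) - 5193) + ⅔) = √(√(209/9 - 5193) + ⅔) = √(√(-46528/9) + ⅔) = √(8*I*√727/3 + ⅔) = √(⅔ + 8*I*√727/3)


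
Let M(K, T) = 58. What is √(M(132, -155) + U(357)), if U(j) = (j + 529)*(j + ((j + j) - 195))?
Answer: √776194 ≈ 881.02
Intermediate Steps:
U(j) = (-195 + 3*j)*(529 + j) (U(j) = (529 + j)*(j + (2*j - 195)) = (529 + j)*(j + (-195 + 2*j)) = (529 + j)*(-195 + 3*j) = (-195 + 3*j)*(529 + j))
√(M(132, -155) + U(357)) = √(58 + (-103155 + 3*357² + 1392*357)) = √(58 + (-103155 + 3*127449 + 496944)) = √(58 + (-103155 + 382347 + 496944)) = √(58 + 776136) = √776194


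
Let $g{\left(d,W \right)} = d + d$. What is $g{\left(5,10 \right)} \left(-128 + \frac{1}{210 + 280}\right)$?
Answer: $- \frac{62719}{49} \approx -1280.0$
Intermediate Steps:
$g{\left(d,W \right)} = 2 d$
$g{\left(5,10 \right)} \left(-128 + \frac{1}{210 + 280}\right) = 2 \cdot 5 \left(-128 + \frac{1}{210 + 280}\right) = 10 \left(-128 + \frac{1}{490}\right) = 10 \left(- \frac{62719}{490}\right) = - \frac{62719}{49}$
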